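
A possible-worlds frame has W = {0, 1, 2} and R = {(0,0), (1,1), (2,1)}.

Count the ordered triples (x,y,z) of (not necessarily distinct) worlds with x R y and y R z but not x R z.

R is transitive; there are no such tuples.

0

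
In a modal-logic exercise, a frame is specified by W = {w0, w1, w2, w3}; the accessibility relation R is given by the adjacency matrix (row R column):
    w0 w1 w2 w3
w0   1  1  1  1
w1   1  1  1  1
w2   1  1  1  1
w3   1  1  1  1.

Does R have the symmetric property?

Yes

Symmetric: yes — every pair in R has its reverse in R.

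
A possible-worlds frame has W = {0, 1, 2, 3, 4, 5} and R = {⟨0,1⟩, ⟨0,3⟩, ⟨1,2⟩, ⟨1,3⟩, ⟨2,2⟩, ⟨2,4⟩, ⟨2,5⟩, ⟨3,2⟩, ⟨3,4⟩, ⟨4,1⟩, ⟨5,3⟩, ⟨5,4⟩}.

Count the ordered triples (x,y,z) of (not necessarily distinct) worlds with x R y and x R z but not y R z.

16

Enumerating: (0,1,1), (0,3,1), (0,3,3), (1,2,3), (1,3,3), (2,4,2), (2,4,4), (2,4,5), (2,5,2), (2,5,5), (3,4,2), (3,4,4), (4,1,1), (5,3,3), (5,4,3), (5,4,4).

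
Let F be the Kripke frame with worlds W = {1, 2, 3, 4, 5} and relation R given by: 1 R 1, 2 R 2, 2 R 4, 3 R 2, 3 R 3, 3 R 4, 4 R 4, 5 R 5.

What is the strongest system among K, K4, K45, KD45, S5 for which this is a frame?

K4

Transitive (axiom 4): yes — every two-step R-path is closed by a direct edge.
Euclidean (axiom 5): no — 3 R 4 and 3 R 2, but not 4 R 2.
Serial (axiom D): yes — every world has a successor (e.g. 1 R 1).
Reflexive (axiom T): yes — every world is R-related to itself.
So F validates K, K4; K45 would additionally require R to be Euclidean. The strongest is K4.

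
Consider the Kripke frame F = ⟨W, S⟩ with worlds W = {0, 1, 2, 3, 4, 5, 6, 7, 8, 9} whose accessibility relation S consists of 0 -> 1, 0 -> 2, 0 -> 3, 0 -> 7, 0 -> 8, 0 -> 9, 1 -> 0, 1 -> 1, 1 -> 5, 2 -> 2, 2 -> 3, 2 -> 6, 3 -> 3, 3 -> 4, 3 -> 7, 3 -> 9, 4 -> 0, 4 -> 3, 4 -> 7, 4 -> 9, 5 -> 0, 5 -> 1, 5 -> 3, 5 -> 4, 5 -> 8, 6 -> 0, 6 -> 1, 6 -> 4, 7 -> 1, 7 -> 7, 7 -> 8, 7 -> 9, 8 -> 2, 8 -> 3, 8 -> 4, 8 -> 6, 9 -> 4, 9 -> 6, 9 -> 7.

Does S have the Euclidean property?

Euclidean: no — 0 S 1 and 0 S 2, but not 1 S 2.

No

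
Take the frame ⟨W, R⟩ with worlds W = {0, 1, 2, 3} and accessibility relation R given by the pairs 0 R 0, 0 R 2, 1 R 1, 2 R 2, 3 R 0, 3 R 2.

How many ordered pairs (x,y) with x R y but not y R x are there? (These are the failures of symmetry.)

Enumerating: (0,2), (3,0), (3,2).

3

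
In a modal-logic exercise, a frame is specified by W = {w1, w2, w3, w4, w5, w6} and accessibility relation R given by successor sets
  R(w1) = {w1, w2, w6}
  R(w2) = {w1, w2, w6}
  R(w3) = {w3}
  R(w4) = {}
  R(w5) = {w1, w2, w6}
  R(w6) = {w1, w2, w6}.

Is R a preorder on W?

Reflexive: no — w4 is not related to itself.
Transitive: yes — every two-step R-path is closed by a direct edge.
So R is not a preorder.

No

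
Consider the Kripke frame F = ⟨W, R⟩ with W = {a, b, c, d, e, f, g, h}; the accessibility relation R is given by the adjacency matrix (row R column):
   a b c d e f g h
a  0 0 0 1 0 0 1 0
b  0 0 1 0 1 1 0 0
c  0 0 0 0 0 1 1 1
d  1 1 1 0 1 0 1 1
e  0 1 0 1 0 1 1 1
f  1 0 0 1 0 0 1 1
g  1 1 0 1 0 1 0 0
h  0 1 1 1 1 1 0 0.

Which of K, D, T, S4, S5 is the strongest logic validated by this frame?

Serial (axiom D): yes — every world has a successor (e.g. a R d).
Reflexive (axiom T): no — a is not related to itself.
Transitive (axiom 4): no — a R d and d R b, but not a R b.
Euclidean (axiom 5): no — b R c and b R e, but not c R e.
So F validates K, D; T would additionally require R to be reflexive. The strongest is D.

D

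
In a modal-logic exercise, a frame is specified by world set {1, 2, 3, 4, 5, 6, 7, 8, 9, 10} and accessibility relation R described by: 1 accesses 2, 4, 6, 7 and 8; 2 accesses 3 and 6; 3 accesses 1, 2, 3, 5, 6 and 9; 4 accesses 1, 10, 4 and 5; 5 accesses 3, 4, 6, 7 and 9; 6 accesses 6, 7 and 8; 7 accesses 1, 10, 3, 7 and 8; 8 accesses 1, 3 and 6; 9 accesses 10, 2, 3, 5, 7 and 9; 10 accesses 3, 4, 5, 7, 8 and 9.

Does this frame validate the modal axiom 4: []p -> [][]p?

Axiom 4 corresponds to the accessibility relation being transitive.
Transitive: no — 1 R 2 and 2 R 3, but not 1 R 3.

No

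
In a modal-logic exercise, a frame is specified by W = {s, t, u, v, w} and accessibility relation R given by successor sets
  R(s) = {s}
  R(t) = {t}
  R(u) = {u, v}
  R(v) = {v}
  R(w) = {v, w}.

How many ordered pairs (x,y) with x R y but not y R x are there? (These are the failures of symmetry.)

Enumerating: (u,v), (w,v).

2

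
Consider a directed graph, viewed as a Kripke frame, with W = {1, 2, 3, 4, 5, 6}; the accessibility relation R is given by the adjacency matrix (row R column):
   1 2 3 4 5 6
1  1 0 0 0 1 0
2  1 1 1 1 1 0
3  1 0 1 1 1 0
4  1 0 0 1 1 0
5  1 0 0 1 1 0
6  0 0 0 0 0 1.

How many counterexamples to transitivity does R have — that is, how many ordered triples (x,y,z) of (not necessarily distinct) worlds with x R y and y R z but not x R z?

Enumerating: (1,5,4).

1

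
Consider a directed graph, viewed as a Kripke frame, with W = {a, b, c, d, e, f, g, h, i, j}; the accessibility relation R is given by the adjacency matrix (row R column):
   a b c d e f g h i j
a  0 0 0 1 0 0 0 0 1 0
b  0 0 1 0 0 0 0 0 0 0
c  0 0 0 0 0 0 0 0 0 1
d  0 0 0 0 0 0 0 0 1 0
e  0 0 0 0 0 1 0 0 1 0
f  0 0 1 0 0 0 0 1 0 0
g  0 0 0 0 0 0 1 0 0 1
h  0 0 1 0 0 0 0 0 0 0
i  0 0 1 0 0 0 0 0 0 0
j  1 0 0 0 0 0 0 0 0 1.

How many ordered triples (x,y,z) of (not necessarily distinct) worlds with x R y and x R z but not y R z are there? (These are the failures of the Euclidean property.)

Enumerating: (a,d,d), (a,i,d), (a,i,i), (b,c,c), (d,i,i), (e,f,f), (e,f,i), (e,i,f), (e,i,i), (f,c,c), (f,c,h), (f,h,h), (g,j,g), (h,c,c), (i,c,c), (j,a,a), (j,a,j).

17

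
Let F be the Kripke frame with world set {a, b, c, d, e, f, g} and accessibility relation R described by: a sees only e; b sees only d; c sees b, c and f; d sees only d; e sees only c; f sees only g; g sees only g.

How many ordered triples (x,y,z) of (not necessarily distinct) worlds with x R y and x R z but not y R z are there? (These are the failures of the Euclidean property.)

7

Enumerating: (a,e,e), (c,b,b), (c,b,c), (c,b,f), (c,f,b), (c,f,c), (c,f,f).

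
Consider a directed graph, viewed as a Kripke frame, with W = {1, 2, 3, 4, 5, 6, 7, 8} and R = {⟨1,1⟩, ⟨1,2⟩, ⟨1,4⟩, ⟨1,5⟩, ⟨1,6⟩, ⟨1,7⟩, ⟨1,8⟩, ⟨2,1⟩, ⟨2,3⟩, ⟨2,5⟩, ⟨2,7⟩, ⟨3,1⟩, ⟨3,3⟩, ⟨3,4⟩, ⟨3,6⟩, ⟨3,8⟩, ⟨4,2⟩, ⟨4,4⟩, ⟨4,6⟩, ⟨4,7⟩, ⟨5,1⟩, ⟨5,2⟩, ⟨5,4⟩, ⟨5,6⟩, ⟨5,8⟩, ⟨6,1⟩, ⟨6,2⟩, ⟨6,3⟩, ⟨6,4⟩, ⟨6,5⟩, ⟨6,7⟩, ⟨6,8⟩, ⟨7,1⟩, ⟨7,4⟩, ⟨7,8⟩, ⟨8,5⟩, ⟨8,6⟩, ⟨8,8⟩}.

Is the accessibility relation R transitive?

No

Transitive: no — 1 R 2 and 2 R 3, but not 1 R 3.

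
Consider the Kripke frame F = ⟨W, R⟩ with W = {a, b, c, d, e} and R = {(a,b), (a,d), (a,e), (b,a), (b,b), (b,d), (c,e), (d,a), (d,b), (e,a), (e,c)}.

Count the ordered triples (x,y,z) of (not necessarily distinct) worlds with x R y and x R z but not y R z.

14

Enumerating: (a,b,e), (a,d,d), (a,d,e), (a,e,b), (a,e,d), (a,e,e), (b,a,a), (b,d,d), (c,e,e), (d,a,a), (e,a,a), (e,a,c), (e,c,a), (e,c,c).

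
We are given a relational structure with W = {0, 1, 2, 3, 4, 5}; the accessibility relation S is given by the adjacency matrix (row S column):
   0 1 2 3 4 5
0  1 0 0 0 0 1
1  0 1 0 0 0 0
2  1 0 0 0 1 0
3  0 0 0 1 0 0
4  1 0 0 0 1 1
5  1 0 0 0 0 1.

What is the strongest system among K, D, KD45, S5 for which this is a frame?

D

Serial (axiom D): yes — every world has a successor (e.g. 0 S 0).
Euclidean (axiom 5): no — 2 S 0 and 2 S 4, but not 0 S 4.
Transitive (axiom 4): no — 2 S 0 and 0 S 5, but not 2 S 5.
Reflexive (axiom T): no — 2 is not related to itself.
So F validates K, D; KD45 would additionally require S to be Euclidean and transitive. The strongest is D.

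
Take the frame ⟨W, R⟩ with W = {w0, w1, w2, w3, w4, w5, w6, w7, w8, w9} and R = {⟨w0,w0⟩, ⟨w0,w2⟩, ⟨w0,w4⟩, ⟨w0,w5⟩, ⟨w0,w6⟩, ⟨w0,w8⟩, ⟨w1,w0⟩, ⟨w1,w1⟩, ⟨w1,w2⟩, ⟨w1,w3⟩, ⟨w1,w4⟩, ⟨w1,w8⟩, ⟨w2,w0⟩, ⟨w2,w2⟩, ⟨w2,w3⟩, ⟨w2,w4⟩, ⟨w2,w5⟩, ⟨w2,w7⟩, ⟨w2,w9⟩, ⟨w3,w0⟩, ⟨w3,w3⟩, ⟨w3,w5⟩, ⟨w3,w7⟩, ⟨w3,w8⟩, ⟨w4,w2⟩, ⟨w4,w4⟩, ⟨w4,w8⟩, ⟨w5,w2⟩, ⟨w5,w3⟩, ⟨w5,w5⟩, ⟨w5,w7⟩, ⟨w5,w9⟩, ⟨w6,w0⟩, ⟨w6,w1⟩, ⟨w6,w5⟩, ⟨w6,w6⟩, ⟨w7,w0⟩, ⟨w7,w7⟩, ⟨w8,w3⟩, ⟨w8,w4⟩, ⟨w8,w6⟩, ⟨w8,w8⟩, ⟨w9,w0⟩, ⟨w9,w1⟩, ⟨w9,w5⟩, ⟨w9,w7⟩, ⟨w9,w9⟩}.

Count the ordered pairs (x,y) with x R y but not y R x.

21

Enumerating: (w0,w4), (w0,w5), (w0,w8), (w1,w0), (w1,w2), (w1,w3), (w1,w4), (w1,w8), (w2,w3), (w2,w7), (w2,w9), (w3,w0), … and 9 more.
Total: 21.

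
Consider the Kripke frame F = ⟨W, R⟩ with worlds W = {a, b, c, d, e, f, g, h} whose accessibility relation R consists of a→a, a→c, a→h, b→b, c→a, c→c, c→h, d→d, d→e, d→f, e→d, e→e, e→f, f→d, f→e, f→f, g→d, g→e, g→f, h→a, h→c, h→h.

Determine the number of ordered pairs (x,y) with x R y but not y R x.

Enumerating: (g,d), (g,e), (g,f).

3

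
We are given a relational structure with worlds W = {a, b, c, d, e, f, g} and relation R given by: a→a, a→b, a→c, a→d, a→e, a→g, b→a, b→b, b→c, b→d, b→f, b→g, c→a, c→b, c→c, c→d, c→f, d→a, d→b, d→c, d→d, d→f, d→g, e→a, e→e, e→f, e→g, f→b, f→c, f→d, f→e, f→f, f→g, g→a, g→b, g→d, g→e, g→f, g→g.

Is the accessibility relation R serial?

Serial: yes — every world has a successor (e.g. a R a).

Yes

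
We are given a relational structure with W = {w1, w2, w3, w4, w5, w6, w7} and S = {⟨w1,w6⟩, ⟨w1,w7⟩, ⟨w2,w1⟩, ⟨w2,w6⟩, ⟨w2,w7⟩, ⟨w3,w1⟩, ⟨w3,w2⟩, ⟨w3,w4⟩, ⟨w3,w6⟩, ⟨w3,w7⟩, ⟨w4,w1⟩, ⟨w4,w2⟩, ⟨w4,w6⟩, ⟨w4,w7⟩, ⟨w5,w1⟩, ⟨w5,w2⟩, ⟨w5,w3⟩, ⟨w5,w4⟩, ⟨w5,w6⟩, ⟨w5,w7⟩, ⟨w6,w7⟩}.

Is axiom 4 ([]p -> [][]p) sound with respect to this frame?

The schema 4 characterises exactly the transitive frames.
Transitive: yes — every two-step S-path is closed by a direct edge.

Yes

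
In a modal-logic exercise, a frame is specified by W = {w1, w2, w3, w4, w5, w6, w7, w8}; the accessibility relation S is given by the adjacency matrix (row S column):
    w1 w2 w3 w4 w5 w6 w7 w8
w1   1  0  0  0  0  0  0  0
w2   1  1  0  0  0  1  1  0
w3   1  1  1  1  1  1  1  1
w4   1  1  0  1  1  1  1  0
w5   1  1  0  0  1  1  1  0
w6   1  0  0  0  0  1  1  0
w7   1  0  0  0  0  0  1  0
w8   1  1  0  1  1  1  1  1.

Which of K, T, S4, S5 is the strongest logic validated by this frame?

S4

Reflexive (axiom T): yes — every world is S-related to itself.
Transitive (axiom 4): yes — every two-step S-path is closed by a direct edge.
Euclidean (axiom 5): no — w2 S w1 and w2 S w6, but not w1 S w6.
So F validates K, T, S4; S5 would additionally require S to be Euclidean. The strongest is S4.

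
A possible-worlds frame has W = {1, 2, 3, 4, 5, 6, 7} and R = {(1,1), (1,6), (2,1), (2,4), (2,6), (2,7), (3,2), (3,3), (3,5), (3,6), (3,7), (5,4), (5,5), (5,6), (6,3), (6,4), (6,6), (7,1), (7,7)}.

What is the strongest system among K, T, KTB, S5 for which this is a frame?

Reflexive (axiom T): no — 2 is not related to itself.
Symmetric (axiom B): no — 1 R 6 but not 6 R 1.
Euclidean (axiom 5): no — 2 R 1 and 2 R 4, but not 1 R 4.
So F validates K; T would additionally require R to be reflexive. The strongest is K.

K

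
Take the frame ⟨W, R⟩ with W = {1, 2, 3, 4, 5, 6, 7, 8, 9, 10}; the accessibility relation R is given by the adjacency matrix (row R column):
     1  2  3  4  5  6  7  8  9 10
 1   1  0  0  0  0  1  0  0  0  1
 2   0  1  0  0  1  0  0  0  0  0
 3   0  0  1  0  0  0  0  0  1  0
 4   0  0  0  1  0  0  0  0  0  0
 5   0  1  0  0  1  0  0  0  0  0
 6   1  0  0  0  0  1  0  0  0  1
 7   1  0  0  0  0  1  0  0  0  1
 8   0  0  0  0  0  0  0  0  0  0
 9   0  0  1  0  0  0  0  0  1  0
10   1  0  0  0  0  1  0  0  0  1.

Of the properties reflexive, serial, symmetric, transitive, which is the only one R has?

Reflexive: no — 7 is not related to itself.
Serial: no — 8 has no R-successor.
Symmetric: no — 7 R 1 but not 1 R 7.
Transitive: yes — every two-step R-path is closed by a direct edge.
Only transitive holds.

transitive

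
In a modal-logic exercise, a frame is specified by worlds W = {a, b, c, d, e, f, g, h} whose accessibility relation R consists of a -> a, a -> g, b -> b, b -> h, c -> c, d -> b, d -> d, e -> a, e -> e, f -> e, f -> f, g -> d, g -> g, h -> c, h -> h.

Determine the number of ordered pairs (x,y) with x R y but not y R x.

7

Enumerating: (a,g), (b,h), (d,b), (e,a), (f,e), (g,d), (h,c).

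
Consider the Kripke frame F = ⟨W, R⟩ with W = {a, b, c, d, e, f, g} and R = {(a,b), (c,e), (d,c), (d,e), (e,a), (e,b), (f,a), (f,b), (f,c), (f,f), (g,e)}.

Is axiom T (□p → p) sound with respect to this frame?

No

By correspondence theory, T is valid on a frame iff R is reflexive.
Reflexive: no — a is not related to itself.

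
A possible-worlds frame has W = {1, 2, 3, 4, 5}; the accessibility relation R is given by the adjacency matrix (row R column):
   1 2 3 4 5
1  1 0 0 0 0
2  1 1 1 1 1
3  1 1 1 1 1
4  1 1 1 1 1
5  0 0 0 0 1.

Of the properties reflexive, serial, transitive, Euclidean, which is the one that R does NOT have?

Reflexive: yes — every world is R-related to itself.
Serial: yes — every world has a successor (e.g. 1 R 1).
Transitive: yes — every two-step R-path is closed by a direct edge.
Euclidean: no — 2 R 1 and 2 R 3, but not 1 R 3.
Only Euclidean fails.

Euclidean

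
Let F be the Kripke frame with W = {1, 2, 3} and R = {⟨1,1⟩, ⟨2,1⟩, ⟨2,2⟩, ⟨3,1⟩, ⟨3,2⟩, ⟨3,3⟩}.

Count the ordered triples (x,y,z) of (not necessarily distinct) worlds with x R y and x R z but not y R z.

4

Enumerating: (2,1,2), (3,1,2), (3,1,3), (3,2,3).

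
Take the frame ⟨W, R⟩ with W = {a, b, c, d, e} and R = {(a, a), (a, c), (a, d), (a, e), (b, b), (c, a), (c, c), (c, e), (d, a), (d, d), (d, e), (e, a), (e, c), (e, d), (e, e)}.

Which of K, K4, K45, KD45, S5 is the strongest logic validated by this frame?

K

Transitive (axiom 4): no — c R a and a R d, but not c R d.
Euclidean (axiom 5): no — a R c and a R d, but not c R d.
Serial (axiom D): yes — every world has a successor (e.g. a R a).
Reflexive (axiom T): yes — every world is R-related to itself.
So F validates K; K4 would additionally require R to be transitive. The strongest is K.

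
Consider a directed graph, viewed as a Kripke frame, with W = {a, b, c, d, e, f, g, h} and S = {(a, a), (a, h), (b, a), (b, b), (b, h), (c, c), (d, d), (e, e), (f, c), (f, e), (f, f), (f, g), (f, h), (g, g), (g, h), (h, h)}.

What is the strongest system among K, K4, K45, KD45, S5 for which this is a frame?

K4

Transitive (axiom 4): yes — every two-step S-path is closed by a direct edge.
Euclidean (axiom 5): no — b S h and b S a, but not h S a.
Serial (axiom D): yes — every world has a successor (e.g. a S a).
Reflexive (axiom T): yes — every world is S-related to itself.
So F validates K, K4; K45 would additionally require S to be Euclidean. The strongest is K4.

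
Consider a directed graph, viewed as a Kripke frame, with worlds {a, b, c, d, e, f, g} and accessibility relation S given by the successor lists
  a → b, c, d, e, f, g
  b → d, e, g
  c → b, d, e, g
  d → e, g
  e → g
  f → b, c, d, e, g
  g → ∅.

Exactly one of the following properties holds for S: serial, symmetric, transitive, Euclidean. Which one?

transitive

Serial: no — g has no S-successor.
Symmetric: no — a S b but not b S a.
Transitive: yes — every two-step S-path is closed by a direct edge.
Euclidean: no — a S b and a S c, but not b S c.
Only transitive holds.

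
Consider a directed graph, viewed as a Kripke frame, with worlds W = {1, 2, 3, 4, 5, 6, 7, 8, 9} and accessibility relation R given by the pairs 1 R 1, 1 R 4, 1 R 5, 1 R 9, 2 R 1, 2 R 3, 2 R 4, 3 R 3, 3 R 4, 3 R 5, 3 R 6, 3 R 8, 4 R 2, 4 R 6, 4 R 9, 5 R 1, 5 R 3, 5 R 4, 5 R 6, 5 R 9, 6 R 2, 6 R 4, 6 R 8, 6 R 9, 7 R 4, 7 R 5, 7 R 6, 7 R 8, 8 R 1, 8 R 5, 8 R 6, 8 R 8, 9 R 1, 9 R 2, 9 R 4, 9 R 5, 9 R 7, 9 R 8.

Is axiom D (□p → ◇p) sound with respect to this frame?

Yes

By correspondence theory, D is valid on a frame iff R is serial.
Serial: yes — every world has a successor (e.g. 1 R 1).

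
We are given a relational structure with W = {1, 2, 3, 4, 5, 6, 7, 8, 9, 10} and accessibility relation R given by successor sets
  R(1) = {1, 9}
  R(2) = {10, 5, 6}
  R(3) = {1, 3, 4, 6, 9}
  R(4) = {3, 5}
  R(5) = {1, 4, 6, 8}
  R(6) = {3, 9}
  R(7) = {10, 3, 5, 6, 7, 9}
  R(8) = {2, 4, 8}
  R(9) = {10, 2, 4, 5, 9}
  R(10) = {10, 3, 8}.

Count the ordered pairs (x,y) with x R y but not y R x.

23

Enumerating: (1,9), (10,3), (10,8), (2,10), (2,5), (2,6), (3,1), (3,9), (5,1), (5,6), (5,8), (6,9), … and 11 more.
Total: 23.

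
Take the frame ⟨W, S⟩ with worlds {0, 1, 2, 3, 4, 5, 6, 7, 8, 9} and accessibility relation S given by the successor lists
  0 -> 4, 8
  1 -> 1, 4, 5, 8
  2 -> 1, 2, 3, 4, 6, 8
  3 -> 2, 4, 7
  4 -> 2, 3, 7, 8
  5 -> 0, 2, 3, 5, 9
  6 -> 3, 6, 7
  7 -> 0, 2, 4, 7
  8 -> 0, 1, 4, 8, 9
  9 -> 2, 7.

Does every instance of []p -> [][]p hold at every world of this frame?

The schema 4 characterises exactly the transitive frames.
Transitive: no — 0 S 4 and 4 S 2, but not 0 S 2.

No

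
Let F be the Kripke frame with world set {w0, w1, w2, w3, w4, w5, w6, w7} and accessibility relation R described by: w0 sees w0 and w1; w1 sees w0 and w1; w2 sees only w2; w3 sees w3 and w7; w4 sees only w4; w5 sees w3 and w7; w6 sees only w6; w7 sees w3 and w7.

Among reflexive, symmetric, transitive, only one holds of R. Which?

Reflexive: no — w5 is not related to itself.
Symmetric: no — w5 R w3 but not w3 R w5.
Transitive: yes — every two-step R-path is closed by a direct edge.
Only transitive holds.

transitive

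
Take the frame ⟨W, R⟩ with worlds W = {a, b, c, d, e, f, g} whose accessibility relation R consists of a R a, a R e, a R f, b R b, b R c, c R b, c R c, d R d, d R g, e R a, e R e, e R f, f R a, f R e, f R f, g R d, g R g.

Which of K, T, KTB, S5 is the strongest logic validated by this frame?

S5

Reflexive (axiom T): yes — every world is R-related to itself.
Symmetric (axiom B): yes — every pair in R has its reverse in R.
Euclidean (axiom 5): yes — any two successors of a common world are R-related.
So F validates K, T, KTB, S5. The strongest is S5.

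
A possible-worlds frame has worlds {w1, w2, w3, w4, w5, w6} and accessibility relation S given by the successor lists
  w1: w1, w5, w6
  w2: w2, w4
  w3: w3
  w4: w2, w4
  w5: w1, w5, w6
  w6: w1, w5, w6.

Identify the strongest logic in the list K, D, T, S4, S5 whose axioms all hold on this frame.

S5

Serial (axiom D): yes — every world has a successor (e.g. w1 S w1).
Reflexive (axiom T): yes — every world is S-related to itself.
Transitive (axiom 4): yes — every two-step S-path is closed by a direct edge.
Euclidean (axiom 5): yes — any two successors of a common world are S-related.
So F validates K, D, T, S4, S5. The strongest is S5.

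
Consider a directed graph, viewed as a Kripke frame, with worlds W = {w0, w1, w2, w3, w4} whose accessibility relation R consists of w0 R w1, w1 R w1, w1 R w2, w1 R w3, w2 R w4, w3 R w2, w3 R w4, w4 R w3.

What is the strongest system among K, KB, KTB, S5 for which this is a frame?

Symmetric (axiom B): no — w0 R w1 but not w1 R w0.
Reflexive (axiom T): no — w0 is not related to itself.
Euclidean (axiom 5): no — w1 R w2 and w1 R w3, but not w2 R w3.
So F validates K; KB would additionally require R to be symmetric. The strongest is K.

K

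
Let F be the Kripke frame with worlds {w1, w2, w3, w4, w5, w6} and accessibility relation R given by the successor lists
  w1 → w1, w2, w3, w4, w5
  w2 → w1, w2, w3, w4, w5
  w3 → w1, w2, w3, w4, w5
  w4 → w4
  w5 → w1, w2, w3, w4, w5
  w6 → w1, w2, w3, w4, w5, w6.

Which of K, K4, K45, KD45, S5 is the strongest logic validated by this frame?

K4

Transitive (axiom 4): yes — every two-step R-path is closed by a direct edge.
Euclidean (axiom 5): no — w1 R w4 and w1 R w2, but not w4 R w2.
Serial (axiom D): yes — every world has a successor (e.g. w1 R w1).
Reflexive (axiom T): yes — every world is R-related to itself.
So F validates K, K4; K45 would additionally require R to be Euclidean. The strongest is K4.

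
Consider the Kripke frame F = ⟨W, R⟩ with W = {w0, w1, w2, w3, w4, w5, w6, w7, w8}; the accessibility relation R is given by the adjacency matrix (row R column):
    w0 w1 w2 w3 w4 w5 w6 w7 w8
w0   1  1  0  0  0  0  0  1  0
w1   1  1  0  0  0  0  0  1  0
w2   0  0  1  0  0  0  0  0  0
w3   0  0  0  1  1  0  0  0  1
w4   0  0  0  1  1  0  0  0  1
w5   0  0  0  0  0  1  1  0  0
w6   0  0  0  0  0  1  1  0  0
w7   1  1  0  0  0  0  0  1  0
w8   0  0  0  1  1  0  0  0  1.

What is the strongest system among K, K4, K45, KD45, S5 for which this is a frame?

Transitive (axiom 4): yes — every two-step R-path is closed by a direct edge.
Euclidean (axiom 5): yes — any two successors of a common world are R-related.
Serial (axiom D): yes — every world has a successor (e.g. w0 R w0).
Reflexive (axiom T): yes — every world is R-related to itself.
So F validates K, K4, K45, KD45, S5. The strongest is S5.

S5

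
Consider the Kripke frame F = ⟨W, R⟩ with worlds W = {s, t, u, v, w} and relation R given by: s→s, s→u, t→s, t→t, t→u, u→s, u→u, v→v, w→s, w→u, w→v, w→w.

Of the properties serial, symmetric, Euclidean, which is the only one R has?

serial

Serial: yes — every world has a successor (e.g. s R s).
Symmetric: no — t R s but not s R t.
Euclidean: no — w R s and w R v, but not s R v.
Only serial holds.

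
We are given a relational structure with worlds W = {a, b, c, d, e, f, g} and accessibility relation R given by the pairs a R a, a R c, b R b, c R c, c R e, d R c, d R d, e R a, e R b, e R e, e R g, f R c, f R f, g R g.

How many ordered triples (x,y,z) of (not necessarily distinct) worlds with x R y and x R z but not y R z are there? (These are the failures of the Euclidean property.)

13

Enumerating: (a,c,a), (c,e,c), (d,c,d), (e,a,b), (e,a,e), (e,a,g), (e,b,a), (e,b,e), (e,b,g), (e,g,a), (e,g,b), (e,g,e), (f,c,f).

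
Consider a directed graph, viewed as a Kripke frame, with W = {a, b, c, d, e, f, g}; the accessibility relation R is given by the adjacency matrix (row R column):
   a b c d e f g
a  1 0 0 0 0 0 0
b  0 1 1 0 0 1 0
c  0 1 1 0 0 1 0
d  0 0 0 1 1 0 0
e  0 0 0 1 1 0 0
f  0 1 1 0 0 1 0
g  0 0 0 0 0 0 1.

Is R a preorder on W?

Reflexive: yes — every world is R-related to itself.
Transitive: yes — every two-step R-path is closed by a direct edge.
So R is a preorder.

Yes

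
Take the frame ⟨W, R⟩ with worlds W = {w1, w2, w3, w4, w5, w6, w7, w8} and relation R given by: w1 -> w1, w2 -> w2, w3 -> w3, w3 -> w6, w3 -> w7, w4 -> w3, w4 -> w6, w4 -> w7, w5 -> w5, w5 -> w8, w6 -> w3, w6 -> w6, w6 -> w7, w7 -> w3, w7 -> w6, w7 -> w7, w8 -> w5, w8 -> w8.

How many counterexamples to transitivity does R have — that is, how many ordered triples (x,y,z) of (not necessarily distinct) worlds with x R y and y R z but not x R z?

R is transitive; there are no such tuples.

0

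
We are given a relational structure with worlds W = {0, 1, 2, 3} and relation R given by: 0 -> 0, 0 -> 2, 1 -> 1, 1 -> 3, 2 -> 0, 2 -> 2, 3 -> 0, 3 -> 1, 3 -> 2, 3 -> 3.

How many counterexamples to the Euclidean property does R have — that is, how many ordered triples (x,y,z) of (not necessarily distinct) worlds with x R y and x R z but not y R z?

6

Enumerating: (3,0,1), (3,0,3), (3,1,0), (3,1,2), (3,2,1), (3,2,3).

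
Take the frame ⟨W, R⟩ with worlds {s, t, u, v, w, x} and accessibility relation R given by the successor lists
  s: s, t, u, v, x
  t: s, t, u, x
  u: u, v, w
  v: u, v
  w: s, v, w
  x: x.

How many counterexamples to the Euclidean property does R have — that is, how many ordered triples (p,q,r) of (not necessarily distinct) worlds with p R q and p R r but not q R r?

Enumerating: (s,t,v), (s,u,s), (s,u,t), (s,u,x), (s,v,s), (s,v,t), (s,v,x), (s,x,s), (s,x,t), (s,x,u), (s,x,v), (t,u,s), … and 10 more.
Total: 22.

22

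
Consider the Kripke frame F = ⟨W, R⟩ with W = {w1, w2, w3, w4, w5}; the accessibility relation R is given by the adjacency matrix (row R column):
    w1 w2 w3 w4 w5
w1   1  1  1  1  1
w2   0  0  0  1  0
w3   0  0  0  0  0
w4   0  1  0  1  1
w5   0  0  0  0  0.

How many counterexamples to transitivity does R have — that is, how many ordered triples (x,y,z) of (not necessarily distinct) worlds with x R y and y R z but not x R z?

Enumerating: (w2,w4,w2), (w2,w4,w5).

2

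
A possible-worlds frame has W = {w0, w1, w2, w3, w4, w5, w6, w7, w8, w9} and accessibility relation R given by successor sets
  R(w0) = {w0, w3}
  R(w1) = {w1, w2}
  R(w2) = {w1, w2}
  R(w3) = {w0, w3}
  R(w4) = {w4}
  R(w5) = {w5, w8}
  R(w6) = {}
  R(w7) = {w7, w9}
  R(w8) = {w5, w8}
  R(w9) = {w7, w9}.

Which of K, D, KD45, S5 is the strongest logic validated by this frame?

K

Serial (axiom D): no — w6 has no R-successor.
Euclidean (axiom 5): yes — any two successors of a common world are R-related.
Transitive (axiom 4): yes — every two-step R-path is closed by a direct edge.
Reflexive (axiom T): no — w6 is not related to itself.
So F validates K; D would additionally require R to be serial. The strongest is K.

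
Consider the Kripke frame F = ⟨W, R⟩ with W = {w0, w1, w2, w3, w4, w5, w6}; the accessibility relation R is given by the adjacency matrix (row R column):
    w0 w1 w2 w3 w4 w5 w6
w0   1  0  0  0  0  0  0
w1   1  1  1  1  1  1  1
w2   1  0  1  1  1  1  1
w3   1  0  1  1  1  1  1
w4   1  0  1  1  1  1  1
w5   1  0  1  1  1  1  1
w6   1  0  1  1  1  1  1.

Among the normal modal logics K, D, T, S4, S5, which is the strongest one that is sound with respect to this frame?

Serial (axiom D): yes — every world has a successor (e.g. w0 R w0).
Reflexive (axiom T): yes — every world is R-related to itself.
Transitive (axiom 4): yes — every two-step R-path is closed by a direct edge.
Euclidean (axiom 5): no — w1 R w0 and w1 R w2, but not w0 R w2.
So F validates K, D, T, S4; S5 would additionally require R to be Euclidean. The strongest is S4.

S4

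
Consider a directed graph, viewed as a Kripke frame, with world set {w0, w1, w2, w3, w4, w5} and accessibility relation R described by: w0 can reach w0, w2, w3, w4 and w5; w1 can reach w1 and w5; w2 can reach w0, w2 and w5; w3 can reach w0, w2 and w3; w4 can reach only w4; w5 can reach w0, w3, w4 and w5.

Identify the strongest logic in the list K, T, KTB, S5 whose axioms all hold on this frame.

T

Reflexive (axiom T): yes — every world is R-related to itself.
Symmetric (axiom B): no — w0 R w4 but not w4 R w0.
Euclidean (axiom 5): no — w0 R w2 and w0 R w3, but not w2 R w3.
So F validates K, T; KTB would additionally require R to be symmetric. The strongest is T.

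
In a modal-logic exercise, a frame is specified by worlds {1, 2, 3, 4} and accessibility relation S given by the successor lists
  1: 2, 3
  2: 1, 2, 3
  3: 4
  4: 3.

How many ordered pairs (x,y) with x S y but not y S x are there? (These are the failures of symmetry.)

Enumerating: (1,3), (2,3).

2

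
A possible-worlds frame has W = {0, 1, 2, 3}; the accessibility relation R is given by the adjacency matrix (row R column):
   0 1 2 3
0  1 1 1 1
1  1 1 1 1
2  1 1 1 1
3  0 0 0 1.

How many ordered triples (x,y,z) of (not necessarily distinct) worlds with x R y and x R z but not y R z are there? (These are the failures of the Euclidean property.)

9

Enumerating: (0,3,0), (0,3,1), (0,3,2), (1,3,0), (1,3,1), (1,3,2), (2,3,0), (2,3,1), (2,3,2).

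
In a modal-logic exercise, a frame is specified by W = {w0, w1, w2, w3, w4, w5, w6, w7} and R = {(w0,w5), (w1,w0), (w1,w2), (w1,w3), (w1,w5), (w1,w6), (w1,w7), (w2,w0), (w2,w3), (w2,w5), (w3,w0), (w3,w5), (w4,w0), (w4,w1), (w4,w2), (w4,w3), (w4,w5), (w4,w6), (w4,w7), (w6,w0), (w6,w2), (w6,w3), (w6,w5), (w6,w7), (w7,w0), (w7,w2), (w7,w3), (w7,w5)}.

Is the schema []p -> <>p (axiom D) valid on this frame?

By correspondence theory, D is valid on a frame iff R is serial.
Serial: no — w5 has no R-successor.

No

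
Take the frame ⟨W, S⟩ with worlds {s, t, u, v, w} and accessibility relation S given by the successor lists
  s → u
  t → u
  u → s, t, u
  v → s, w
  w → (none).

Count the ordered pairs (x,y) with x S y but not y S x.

2

Enumerating: (v,s), (v,w).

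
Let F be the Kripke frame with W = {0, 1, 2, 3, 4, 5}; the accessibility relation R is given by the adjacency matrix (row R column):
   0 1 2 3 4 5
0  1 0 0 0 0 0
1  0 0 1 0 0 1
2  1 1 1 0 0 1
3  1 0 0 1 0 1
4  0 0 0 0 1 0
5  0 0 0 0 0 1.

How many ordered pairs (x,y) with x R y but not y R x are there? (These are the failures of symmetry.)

Enumerating: (1,5), (2,0), (2,5), (3,0), (3,5).

5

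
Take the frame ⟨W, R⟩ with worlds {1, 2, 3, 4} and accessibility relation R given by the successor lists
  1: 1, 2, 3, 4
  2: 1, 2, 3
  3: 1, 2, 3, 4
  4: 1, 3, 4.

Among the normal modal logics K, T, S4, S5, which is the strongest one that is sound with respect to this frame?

Reflexive (axiom T): yes — every world is R-related to itself.
Transitive (axiom 4): no — 2 R 1 and 1 R 4, but not 2 R 4.
Euclidean (axiom 5): no — 1 R 2 and 1 R 4, but not 2 R 4.
So F validates K, T; S4 would additionally require R to be transitive. The strongest is T.

T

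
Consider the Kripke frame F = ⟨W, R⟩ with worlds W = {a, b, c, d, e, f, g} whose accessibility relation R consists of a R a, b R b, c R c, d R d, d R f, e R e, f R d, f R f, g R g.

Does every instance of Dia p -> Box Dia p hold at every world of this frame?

Yes

Axiom 5 corresponds to the accessibility relation being Euclidean.
Euclidean: yes — any two successors of a common world are R-related.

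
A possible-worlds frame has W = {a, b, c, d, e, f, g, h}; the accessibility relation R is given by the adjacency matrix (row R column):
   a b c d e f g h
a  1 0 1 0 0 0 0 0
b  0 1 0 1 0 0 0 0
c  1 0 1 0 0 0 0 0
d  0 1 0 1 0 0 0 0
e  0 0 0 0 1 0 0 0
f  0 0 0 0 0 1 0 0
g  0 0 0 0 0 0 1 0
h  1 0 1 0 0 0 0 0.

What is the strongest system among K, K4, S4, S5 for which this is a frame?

K4

Transitive (axiom 4): yes — every two-step R-path is closed by a direct edge.
Reflexive (axiom T): no — h is not related to itself.
Euclidean (axiom 5): yes — any two successors of a common world are R-related.
So F validates K, K4; S4 would additionally require R to be reflexive. The strongest is K4.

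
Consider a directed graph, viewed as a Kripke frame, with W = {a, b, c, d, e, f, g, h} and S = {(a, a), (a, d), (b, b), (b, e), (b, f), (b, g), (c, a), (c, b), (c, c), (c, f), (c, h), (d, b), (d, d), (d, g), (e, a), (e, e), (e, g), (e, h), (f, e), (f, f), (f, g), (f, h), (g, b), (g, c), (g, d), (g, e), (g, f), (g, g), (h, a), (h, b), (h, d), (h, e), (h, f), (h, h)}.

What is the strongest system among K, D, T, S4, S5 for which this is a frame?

T

Serial (axiom D): yes — every world has a successor (e.g. a S a).
Reflexive (axiom T): yes — every world is S-related to itself.
Transitive (axiom 4): no — a S d and d S b, but not a S b.
Euclidean (axiom 5): no — b S e and b S f, but not e S f.
So F validates K, D, T; S4 would additionally require S to be transitive. The strongest is T.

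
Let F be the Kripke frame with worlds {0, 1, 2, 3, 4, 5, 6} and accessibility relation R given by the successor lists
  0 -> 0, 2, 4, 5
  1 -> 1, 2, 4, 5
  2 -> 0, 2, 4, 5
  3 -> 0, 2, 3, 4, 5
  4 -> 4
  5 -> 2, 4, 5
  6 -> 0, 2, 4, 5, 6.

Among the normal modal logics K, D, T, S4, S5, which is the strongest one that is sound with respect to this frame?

Serial (axiom D): yes — every world has a successor (e.g. 0 R 0).
Reflexive (axiom T): yes — every world is R-related to itself.
Transitive (axiom 4): no — 1 R 2 and 2 R 0, but not 1 R 0.
Euclidean (axiom 5): no — 0 R 4 and 0 R 2, but not 4 R 2.
So F validates K, D, T; S4 would additionally require R to be transitive. The strongest is T.

T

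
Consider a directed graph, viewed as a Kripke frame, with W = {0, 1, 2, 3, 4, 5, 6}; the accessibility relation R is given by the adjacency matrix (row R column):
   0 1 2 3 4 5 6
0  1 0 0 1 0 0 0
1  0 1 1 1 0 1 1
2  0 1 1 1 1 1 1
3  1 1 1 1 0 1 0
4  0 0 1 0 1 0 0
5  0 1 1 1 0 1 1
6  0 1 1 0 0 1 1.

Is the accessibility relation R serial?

Serial: yes — every world has a successor (e.g. 0 R 0).

Yes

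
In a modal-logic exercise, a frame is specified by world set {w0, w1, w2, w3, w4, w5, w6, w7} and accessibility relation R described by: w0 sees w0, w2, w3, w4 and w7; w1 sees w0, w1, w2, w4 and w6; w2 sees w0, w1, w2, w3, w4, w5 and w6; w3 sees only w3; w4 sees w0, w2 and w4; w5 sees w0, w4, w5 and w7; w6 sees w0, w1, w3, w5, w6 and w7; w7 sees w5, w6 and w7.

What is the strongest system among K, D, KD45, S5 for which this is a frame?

Serial (axiom D): yes — every world has a successor (e.g. w0 R w0).
Euclidean (axiom 5): no — w0 R w2 and w0 R w7, but not w2 R w7.
Transitive (axiom 4): no — w0 R w2 and w2 R w1, but not w0 R w1.
Reflexive (axiom T): yes — every world is R-related to itself.
So F validates K, D; KD45 would additionally require R to be Euclidean and transitive. The strongest is D.

D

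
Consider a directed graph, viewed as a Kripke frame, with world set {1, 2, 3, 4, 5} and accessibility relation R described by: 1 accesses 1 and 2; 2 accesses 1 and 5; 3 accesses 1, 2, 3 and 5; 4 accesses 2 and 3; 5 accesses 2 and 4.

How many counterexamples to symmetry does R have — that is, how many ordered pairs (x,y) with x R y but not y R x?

6

Enumerating: (3,1), (3,2), (3,5), (4,2), (4,3), (5,4).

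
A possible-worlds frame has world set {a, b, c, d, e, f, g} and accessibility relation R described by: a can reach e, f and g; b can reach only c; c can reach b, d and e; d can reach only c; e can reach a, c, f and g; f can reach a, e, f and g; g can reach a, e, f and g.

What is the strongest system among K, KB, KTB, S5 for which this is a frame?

Symmetric (axiom B): yes — every pair in R has its reverse in R.
Reflexive (axiom T): no — a is not related to itself.
Euclidean (axiom 5): no — c R b and c R d, but not b R d.
So F validates K, KB; KTB would additionally require R to be reflexive. The strongest is KB.

KB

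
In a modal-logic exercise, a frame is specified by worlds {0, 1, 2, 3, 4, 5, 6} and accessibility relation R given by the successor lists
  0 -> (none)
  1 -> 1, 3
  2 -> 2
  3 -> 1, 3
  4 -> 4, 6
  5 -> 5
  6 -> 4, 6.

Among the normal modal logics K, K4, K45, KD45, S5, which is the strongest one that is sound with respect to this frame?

K45

Transitive (axiom 4): yes — every two-step R-path is closed by a direct edge.
Euclidean (axiom 5): yes — any two successors of a common world are R-related.
Serial (axiom D): no — 0 has no R-successor.
Reflexive (axiom T): no — 0 is not related to itself.
So F validates K, K4, K45; KD45 would additionally require R to be serial. The strongest is K45.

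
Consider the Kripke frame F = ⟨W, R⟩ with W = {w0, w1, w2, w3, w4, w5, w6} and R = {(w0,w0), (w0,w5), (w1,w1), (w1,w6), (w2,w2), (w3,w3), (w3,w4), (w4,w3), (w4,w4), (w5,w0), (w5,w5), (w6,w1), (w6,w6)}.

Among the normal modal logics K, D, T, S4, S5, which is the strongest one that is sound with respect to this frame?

S5

Serial (axiom D): yes — every world has a successor (e.g. w0 R w0).
Reflexive (axiom T): yes — every world is R-related to itself.
Transitive (axiom 4): yes — every two-step R-path is closed by a direct edge.
Euclidean (axiom 5): yes — any two successors of a common world are R-related.
So F validates K, D, T, S4, S5. The strongest is S5.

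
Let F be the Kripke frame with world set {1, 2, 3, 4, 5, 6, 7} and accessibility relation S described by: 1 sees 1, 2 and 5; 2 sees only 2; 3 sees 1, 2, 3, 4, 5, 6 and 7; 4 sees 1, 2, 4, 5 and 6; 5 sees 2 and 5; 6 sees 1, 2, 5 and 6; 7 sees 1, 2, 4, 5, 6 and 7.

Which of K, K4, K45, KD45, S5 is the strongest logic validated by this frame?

K4

Transitive (axiom 4): yes — every two-step S-path is closed by a direct edge.
Euclidean (axiom 5): no — 1 S 2 and 1 S 5, but not 2 S 5.
Serial (axiom D): yes — every world has a successor (e.g. 1 S 1).
Reflexive (axiom T): yes — every world is S-related to itself.
So F validates K, K4; K45 would additionally require S to be Euclidean. The strongest is K4.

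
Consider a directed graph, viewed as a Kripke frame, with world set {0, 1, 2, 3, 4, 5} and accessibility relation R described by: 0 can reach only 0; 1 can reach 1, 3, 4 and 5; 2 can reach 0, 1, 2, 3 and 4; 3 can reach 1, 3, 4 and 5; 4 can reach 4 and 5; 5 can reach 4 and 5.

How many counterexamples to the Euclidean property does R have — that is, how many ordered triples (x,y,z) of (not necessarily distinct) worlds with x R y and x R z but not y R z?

Enumerating: (1,4,1), (1,4,3), (1,5,1), (1,5,3), (2,0,1), (2,0,2), (2,0,3), (2,0,4), (2,1,0), (2,1,2), (2,3,0), (2,3,2), … and 8 more.
Total: 20.

20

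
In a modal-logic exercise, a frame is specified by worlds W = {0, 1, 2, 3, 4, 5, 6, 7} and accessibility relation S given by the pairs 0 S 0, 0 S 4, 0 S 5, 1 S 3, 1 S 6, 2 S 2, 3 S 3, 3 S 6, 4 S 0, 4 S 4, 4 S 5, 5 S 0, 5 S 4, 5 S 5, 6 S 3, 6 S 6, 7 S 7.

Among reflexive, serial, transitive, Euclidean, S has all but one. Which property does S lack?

reflexive

Reflexive: no — 1 is not related to itself.
Serial: yes — every world has a successor (e.g. 0 S 0).
Transitive: yes — every two-step S-path is closed by a direct edge.
Euclidean: yes — any two successors of a common world are S-related.
Only reflexive fails.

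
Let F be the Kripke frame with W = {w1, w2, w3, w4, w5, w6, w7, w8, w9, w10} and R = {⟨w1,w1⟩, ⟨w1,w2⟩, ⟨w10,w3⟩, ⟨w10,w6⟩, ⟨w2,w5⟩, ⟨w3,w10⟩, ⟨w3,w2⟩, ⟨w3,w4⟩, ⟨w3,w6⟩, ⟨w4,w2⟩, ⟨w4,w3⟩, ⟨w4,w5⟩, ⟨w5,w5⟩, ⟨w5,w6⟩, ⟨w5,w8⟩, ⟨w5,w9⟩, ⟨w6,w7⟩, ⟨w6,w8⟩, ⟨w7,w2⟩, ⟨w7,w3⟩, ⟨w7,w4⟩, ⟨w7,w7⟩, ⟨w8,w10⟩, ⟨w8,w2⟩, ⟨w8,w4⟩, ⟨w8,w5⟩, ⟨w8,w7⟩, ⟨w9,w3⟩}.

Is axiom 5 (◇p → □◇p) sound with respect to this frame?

No

The schema 5 characterises exactly the Euclidean frames.
Euclidean: no — w10 R w6 and w10 R w3, but not w6 R w3.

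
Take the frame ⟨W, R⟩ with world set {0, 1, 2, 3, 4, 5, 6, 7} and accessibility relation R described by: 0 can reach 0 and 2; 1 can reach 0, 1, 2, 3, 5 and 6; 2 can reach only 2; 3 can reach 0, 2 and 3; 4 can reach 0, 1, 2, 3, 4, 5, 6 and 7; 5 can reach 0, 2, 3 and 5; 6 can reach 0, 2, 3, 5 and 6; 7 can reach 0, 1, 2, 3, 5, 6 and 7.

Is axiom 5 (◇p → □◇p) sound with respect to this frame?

No

The schema 5 characterises exactly the Euclidean frames.
Euclidean: no — 1 R 0 and 1 R 3, but not 0 R 3.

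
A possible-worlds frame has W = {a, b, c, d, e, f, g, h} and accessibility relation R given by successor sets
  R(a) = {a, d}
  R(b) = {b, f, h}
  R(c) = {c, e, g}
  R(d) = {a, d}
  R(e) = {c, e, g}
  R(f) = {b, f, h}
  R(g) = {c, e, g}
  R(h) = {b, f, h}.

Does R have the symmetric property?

Yes

Symmetric: yes — every pair in R has its reverse in R.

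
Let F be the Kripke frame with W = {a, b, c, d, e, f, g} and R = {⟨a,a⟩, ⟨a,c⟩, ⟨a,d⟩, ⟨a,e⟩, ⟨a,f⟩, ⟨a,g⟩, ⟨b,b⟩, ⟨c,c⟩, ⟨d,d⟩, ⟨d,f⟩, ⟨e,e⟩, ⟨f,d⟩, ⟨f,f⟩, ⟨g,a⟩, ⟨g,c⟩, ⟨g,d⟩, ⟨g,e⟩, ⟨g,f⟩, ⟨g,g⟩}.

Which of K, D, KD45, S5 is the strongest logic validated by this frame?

D

Serial (axiom D): yes — every world has a successor (e.g. a R a).
Euclidean (axiom 5): no — a R c and a R d, but not c R d.
Transitive (axiom 4): yes — every two-step R-path is closed by a direct edge.
Reflexive (axiom T): yes — every world is R-related to itself.
So F validates K, D; KD45 would additionally require R to be Euclidean. The strongest is D.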